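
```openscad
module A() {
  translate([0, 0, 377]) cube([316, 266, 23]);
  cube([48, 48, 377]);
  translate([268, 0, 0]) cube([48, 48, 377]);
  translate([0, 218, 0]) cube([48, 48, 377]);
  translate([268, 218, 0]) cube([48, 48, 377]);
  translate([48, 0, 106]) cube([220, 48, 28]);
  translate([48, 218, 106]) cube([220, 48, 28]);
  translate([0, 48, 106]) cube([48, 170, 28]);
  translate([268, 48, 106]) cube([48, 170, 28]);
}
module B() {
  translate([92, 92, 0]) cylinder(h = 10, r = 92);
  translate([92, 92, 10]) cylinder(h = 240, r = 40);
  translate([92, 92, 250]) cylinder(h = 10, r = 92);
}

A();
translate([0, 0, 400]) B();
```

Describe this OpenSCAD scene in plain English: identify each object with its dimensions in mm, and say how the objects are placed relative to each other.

A is a four-legged stool. The seat is 316×266 mm, 23 mm thick, top at z = 400 mm. It stands on four square legs, each 48×48 mm in cross-section, from z = 0 to the seat underside, each flush with a corner of the seat. Four stretchers, 48 mm wide and 28 mm tall, connect adjacent legs with their undersides at z = 106 mm, each running between the inner faces of the legs it joins and aligned with the legs' outer faces on the other axis.

B is a spool: two coaxial disc flanges of radius 92 mm and thickness 10 mm, joined by a core cylinder of radius 40 mm and height 240 mm. The lower flange rests on z = 0 and the three cylinders share a vertical axis.

The spool is on top of the stool.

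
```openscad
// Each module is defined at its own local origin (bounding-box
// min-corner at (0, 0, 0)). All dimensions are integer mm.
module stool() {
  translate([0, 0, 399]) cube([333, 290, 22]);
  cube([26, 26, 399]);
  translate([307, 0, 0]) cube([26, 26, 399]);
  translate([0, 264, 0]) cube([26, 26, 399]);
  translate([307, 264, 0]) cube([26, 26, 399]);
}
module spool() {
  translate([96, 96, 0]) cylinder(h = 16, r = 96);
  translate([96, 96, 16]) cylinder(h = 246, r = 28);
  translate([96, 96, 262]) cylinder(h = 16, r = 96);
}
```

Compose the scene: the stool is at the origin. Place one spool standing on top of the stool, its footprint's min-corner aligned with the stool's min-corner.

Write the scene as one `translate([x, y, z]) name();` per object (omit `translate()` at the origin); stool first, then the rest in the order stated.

stool();
translate([0, 0, 421]) spool();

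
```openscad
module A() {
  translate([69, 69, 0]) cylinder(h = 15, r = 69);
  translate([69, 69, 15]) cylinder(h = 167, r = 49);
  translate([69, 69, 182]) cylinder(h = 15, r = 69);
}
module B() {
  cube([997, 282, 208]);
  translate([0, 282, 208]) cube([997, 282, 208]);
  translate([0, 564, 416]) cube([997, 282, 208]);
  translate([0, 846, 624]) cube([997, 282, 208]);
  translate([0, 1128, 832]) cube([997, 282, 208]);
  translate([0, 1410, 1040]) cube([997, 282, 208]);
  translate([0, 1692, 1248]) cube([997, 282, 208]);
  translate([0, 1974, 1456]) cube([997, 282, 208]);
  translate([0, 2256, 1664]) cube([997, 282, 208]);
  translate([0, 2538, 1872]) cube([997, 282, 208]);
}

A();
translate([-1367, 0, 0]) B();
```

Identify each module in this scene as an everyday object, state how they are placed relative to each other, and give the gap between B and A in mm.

The staircase's nearest face is 370 mm from the spool's −x face.

A is a spool. B is a staircase. The staircase is on the floor beside the spool on its −x side. The gap between the staircase and the spool is 370 mm.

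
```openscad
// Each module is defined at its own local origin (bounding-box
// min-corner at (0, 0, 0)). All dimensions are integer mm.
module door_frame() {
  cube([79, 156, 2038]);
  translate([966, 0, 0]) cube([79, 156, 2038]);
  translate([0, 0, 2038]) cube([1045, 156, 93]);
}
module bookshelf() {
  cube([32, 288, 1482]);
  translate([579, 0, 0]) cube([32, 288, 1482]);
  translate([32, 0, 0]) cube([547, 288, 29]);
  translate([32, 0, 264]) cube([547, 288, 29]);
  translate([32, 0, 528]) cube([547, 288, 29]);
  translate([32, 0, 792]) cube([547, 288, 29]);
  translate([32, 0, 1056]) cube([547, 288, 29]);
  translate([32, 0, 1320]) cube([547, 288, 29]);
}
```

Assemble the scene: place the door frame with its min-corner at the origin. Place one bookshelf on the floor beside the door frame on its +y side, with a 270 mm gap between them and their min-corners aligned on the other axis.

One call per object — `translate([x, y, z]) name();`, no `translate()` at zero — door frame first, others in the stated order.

door_frame();
translate([0, 426, 0]) bookshelf();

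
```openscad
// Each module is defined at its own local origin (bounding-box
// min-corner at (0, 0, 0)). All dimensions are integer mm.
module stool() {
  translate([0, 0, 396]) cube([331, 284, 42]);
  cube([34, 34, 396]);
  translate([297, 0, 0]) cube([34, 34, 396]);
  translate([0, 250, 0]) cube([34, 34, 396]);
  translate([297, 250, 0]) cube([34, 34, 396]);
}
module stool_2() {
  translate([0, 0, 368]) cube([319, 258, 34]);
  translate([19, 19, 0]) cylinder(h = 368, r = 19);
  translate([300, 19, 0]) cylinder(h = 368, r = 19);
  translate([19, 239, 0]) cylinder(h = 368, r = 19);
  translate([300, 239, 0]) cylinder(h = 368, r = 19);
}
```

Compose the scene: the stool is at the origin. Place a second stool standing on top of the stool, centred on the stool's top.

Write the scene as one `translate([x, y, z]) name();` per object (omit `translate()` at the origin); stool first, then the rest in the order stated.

stool();
translate([6, 13, 438]) stool_2();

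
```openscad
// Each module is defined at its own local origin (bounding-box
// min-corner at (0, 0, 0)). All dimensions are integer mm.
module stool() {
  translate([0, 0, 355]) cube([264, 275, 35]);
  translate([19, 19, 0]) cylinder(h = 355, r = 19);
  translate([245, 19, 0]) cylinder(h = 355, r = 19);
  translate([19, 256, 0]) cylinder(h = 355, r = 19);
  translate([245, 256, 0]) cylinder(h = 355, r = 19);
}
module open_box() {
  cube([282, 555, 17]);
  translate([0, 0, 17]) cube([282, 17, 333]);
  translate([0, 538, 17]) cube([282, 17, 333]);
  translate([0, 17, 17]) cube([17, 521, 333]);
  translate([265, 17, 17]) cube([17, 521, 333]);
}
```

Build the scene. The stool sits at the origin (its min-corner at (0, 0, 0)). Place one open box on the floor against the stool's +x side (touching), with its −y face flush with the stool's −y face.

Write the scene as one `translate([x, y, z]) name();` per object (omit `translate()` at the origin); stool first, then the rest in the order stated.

stool();
translate([264, 0, 0]) open_box();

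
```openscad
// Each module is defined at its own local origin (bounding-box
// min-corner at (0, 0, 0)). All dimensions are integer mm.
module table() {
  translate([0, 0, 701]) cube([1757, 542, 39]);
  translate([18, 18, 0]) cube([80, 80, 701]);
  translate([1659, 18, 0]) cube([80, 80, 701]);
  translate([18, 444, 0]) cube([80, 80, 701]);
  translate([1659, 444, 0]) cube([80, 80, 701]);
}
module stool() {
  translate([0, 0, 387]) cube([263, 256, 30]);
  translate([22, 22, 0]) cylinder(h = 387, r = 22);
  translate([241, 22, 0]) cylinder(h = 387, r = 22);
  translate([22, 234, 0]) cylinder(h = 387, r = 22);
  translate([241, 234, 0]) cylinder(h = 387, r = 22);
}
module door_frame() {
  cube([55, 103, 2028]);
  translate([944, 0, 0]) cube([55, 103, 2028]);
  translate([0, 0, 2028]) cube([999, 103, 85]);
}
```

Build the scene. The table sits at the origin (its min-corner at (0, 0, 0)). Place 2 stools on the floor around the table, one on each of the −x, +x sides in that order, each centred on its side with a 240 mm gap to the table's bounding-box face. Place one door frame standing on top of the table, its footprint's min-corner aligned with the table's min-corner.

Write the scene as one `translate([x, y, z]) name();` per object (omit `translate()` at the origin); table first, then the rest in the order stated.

table();
translate([-503, 143, 0]) stool();
translate([1997, 143, 0]) stool();
translate([0, 0, 740]) door_frame();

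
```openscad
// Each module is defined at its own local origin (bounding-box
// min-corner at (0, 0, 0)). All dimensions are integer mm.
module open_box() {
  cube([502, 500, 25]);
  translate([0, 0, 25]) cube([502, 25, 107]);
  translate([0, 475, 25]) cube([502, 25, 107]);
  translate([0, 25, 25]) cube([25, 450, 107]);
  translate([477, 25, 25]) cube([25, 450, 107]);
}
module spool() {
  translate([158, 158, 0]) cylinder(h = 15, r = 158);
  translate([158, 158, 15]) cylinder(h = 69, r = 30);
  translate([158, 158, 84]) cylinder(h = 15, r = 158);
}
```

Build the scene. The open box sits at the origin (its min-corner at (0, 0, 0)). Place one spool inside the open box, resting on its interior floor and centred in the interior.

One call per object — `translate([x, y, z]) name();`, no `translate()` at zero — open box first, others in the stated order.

open_box();
translate([93, 92, 25]) spool();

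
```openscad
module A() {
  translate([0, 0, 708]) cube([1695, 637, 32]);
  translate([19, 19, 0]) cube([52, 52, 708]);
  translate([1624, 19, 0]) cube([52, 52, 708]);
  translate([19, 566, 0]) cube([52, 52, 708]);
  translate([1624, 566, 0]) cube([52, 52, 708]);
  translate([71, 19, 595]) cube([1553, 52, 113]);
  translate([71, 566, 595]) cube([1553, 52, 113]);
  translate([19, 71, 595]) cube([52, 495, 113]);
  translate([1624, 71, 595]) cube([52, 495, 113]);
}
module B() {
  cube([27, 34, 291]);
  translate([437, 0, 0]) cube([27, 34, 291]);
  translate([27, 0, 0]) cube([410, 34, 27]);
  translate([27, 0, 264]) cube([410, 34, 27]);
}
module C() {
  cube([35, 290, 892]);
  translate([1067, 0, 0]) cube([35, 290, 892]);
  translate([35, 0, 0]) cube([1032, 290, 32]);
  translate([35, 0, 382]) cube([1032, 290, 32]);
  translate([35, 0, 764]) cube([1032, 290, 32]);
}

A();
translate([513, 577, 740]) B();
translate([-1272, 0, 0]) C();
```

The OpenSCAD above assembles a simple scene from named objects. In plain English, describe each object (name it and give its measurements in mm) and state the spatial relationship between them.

A is a rectangular dining table. The top is 1695×637×32 mm with its upper surface at z = 740 mm. It stands on four 52×52 mm square legs, each inset 19 mm from the nearest pair of top edges, running from the floor to the underside of the top. Four apron rails, 52 mm thick and 113 mm tall, run between adjacent legs with their top edges flush with the underside of the top and their outer faces flush with the legs' outer faces.

B is a picture frame with a 410×237 mm rectangular opening (x by z) and a uniform 27 mm border on every side. Frame depth is 34 mm along y. It is built from two vertical stiles running the full outside height and two horizontal rails spanning the gap between the stiles.

C is an open bookshelf. Two side panels, each 35 mm thick, 290 mm deep and 892 mm tall, stand 1102 mm apart (outside-to-outside). Between them sit 3 shelves, each 32 mm thick and 290 mm deep, spanning the full gap between the sides. The bottom shelf rests on the floor (its underside at z = 0) and the clear gap between one shelf's top and the next shelf's underside is 350 mm.

The picture frame is on top of the table. The bookshelf is on the floor beside the table on its −x side.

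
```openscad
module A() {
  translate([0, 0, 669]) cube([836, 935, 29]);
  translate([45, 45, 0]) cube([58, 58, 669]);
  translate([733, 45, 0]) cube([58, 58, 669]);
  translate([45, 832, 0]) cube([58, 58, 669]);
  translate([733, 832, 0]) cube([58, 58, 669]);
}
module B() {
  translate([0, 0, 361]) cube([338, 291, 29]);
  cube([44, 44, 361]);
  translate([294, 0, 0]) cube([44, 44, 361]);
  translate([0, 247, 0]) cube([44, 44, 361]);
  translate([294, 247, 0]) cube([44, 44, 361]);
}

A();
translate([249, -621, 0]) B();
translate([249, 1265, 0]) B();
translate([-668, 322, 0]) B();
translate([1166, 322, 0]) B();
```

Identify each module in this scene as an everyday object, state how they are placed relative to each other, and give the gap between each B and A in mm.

A is a table. B is a stool. Four stools sit around the table at the −y, +y, −x, +x sides. The gap between each stool and the table is 330 mm.

Each stool's nearest face is 330 mm from the table's bounding box.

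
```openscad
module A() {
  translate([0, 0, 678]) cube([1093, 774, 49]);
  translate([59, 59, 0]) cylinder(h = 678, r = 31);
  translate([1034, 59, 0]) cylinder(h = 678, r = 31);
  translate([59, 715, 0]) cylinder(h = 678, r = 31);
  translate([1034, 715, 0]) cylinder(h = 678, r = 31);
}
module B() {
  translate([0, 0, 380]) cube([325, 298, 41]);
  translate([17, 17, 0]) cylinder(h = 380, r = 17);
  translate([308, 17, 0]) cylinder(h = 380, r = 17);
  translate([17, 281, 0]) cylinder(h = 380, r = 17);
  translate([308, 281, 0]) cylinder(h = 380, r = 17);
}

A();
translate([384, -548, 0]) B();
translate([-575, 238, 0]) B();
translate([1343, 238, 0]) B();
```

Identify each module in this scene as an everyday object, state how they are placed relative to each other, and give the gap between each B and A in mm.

Each stool's nearest face is 250 mm from the table's bounding box.

A is a table. B is a stool. Three stools sit around the table at the −y, −x, +x sides. The gap between each stool and the table is 250 mm.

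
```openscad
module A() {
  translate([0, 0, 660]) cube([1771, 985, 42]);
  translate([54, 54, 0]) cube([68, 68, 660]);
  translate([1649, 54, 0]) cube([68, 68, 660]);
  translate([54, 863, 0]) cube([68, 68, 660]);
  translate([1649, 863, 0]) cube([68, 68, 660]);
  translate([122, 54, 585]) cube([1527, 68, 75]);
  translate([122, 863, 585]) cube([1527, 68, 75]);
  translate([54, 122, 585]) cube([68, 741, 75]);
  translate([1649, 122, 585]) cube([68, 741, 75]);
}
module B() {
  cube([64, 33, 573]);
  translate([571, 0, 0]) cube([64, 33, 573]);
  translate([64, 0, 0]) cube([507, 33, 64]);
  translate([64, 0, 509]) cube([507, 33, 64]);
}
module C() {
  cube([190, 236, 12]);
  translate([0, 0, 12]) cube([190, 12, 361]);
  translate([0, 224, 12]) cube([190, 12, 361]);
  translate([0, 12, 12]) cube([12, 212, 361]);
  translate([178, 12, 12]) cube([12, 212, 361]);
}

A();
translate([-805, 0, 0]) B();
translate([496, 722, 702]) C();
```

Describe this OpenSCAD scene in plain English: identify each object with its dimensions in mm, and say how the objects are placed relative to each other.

A is a rectangular dining table. The top is 1771×985×42 mm with its upper surface at z = 702 mm. It stands on four 68×68 mm square legs, each inset 54 mm from the nearest pair of top edges, running from the floor to the underside of the top. Four apron rails, 68 mm thick and 75 mm tall, run between adjacent legs with their top edges flush with the underside of the top and their outer faces flush with the legs' outer faces.

B is a rectangular picture frame lying in the x–z plane (depth along y). The opening is 507 mm wide (x) by 445 mm tall (z), surrounded by a border 64 mm wide on all four sides. The frame is 33 mm deep and is made of two full-height vertical stiles with two horizontal rails fitted between them.

C is an open-topped rectangular box: outside dimensions 190×236×373 mm, with a uniform wall and base thickness of 12 mm. The base is a full 190×236 slab on the floor; four walls sit on top of the base. The front and back walls (the −y and +y sides) span the full width; the two side walls fit between them.

The picture frame is on the floor beside the table on its −x side. The open box is on top of the table.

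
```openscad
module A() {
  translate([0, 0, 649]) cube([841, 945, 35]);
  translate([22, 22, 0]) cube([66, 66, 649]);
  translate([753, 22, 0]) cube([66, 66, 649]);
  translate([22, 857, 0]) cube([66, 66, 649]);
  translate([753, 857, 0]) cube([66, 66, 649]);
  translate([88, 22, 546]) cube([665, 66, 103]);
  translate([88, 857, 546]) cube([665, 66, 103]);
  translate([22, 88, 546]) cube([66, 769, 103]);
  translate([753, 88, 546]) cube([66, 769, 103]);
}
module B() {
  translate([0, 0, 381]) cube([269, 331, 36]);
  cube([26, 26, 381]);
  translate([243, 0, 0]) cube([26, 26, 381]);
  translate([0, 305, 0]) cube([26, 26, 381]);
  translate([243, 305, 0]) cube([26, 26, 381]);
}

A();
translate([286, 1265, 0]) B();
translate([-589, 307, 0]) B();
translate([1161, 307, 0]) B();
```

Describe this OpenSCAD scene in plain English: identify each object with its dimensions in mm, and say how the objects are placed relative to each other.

A is a table: top 841 mm (x) × 945 mm (y), 35 mm thick, upper face at z = 684 mm, on four 66×66 mm square legs, each inset 22 mm from the nearest pair of top edges, running from z = 0 to the bottom of the top. Four apron rails, 66 mm thick and 103 mm tall, run between adjacent legs with their top edges flush with the underside of the top and their outer faces flush with the legs' outer faces.

B is a simple wooden stool: a rectangular seat 269 mm (x) by 331 mm (y), 36 mm thick, top face at z = 417 mm, on four square legs, each 26×26 mm in cross-section. The legs rest on z = 0, each flush with a corner of the seat.

Three stools sit around the table at the +y, −x, +x sides.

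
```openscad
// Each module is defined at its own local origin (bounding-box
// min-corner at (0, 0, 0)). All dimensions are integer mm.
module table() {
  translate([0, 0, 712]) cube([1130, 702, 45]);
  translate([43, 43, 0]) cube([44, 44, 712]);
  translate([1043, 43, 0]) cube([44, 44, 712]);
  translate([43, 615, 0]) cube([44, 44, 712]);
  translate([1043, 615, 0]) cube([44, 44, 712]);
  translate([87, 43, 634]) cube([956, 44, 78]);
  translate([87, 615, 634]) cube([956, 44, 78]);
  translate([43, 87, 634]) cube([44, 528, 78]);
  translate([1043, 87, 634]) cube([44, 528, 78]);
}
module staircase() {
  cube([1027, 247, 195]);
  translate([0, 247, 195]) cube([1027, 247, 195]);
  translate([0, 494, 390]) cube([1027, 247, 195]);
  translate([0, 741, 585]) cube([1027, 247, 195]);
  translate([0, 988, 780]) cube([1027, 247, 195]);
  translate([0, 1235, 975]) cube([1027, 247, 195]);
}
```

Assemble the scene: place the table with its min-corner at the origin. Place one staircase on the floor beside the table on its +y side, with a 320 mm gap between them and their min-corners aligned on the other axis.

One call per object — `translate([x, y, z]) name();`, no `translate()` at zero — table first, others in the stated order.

table();
translate([0, 1022, 0]) staircase();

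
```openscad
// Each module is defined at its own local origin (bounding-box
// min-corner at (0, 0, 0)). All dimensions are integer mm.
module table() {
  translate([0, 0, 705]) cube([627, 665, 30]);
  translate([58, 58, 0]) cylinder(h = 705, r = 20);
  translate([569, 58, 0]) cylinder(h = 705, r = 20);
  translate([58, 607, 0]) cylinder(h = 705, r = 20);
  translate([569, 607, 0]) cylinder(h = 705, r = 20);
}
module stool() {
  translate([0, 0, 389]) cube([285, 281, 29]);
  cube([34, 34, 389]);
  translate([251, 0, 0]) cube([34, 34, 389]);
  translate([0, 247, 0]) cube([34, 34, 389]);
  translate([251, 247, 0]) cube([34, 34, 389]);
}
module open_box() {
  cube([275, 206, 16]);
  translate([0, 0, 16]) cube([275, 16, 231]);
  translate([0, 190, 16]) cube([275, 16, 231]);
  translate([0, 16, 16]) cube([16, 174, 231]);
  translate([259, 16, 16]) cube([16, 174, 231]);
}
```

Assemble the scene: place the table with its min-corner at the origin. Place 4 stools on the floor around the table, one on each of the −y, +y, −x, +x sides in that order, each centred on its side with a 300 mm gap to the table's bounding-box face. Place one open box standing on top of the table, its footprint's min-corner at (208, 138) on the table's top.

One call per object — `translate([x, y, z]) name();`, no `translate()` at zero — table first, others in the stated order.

table();
translate([171, -581, 0]) stool();
translate([171, 965, 0]) stool();
translate([-585, 192, 0]) stool();
translate([927, 192, 0]) stool();
translate([208, 138, 735]) open_box();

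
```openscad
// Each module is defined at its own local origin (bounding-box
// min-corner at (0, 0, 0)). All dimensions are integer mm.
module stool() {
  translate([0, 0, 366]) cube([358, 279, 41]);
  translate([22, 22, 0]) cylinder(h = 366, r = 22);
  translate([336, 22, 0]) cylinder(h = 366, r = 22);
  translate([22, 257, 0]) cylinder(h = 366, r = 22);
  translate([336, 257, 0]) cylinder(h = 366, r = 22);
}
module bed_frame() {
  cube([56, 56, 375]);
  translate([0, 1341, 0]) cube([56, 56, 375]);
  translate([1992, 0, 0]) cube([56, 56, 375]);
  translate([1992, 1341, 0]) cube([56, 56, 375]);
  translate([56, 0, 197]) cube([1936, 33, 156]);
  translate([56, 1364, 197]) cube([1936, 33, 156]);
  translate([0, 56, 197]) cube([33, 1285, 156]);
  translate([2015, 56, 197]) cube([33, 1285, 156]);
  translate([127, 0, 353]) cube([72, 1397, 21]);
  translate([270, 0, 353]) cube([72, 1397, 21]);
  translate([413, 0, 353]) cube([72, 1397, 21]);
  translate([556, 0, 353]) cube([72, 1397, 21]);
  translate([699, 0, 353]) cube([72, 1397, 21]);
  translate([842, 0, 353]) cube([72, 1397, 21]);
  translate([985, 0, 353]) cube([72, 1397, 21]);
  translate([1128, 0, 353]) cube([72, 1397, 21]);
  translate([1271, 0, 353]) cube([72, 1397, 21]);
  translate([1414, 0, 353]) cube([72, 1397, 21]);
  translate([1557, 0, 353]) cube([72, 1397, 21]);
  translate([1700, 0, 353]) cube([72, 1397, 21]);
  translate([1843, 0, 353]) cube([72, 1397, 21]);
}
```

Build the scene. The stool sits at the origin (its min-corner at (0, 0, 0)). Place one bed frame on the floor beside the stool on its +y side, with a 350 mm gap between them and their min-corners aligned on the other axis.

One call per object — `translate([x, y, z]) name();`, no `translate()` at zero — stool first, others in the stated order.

stool();
translate([0, 629, 0]) bed_frame();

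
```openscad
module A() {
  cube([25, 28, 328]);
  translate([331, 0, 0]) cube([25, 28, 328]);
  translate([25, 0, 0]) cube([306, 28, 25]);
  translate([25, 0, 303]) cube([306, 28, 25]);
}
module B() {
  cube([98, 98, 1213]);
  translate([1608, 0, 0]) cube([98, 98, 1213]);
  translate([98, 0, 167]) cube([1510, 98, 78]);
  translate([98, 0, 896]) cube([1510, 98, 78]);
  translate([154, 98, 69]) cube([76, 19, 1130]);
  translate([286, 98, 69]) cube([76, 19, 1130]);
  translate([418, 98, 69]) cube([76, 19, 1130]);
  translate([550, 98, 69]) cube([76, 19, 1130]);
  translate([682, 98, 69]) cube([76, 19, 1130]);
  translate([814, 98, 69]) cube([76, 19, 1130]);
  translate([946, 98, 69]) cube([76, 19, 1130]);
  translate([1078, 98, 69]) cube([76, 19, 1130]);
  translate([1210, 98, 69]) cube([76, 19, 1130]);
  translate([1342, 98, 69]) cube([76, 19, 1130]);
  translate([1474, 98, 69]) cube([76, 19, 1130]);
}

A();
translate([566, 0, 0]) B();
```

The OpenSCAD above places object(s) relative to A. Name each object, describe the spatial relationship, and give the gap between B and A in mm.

The fence section's nearest face is 210 mm from the picture frame's +x face.

A is a picture frame. B is a fence section. The fence section is on the floor beside the picture frame on its +x side. The gap between the fence section and the picture frame is 210 mm.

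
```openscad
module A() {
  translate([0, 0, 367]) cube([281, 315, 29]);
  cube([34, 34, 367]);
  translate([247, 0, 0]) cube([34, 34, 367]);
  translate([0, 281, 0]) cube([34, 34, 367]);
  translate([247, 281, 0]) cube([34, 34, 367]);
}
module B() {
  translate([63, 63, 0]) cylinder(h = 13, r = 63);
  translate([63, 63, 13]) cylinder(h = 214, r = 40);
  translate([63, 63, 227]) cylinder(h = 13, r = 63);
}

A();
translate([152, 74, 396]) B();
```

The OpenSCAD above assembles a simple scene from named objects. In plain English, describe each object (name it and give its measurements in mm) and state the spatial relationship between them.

A is a four-legged stool. The seat is a 281×315×29 mm slab whose top surface is at z = 396 mm; four square legs, each 34×34 mm in cross-section, run from the floor (z = 0) to the underside of the seat, each flush with a corner of the seat.

B is a spool: two coaxial disc flanges of radius 63 mm and thickness 13 mm, joined by a core cylinder of radius 40 mm and height 214 mm. The lower flange rests on z = 0 and the three cylinders share a vertical axis.

The spool is on top of the stool.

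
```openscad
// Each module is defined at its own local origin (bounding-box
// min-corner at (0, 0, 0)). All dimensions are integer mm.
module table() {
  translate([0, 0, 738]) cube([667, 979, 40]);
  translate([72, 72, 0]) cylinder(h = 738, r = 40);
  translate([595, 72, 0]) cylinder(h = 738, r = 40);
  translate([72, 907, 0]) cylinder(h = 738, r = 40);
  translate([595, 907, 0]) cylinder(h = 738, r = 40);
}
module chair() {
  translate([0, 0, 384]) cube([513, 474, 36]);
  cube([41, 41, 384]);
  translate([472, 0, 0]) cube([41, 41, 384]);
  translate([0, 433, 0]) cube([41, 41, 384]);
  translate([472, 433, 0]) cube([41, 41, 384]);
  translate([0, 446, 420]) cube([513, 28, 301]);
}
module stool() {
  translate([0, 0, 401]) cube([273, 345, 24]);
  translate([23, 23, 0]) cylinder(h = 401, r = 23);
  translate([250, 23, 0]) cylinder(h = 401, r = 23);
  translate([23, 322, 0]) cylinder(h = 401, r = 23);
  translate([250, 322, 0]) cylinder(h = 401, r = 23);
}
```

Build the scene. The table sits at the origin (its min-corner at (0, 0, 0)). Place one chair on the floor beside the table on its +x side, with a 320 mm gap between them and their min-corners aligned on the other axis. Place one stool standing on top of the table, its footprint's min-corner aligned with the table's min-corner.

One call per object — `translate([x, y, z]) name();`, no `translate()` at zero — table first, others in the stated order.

table();
translate([987, 0, 0]) chair();
translate([0, 0, 778]) stool();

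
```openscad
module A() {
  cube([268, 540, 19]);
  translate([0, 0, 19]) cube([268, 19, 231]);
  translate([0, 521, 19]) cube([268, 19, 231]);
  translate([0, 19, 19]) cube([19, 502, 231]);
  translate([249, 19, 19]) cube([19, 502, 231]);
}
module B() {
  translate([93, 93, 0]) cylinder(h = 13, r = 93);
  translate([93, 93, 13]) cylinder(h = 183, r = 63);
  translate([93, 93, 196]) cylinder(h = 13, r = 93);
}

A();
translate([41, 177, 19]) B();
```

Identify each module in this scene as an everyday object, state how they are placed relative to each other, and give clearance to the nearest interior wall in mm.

Clearances: x = 22, y = 158; minimum 22 mm.

A is an open box. B is a spool. The spool sits inside the open box, centred. The clearance to the nearest interior wall is 22 mm.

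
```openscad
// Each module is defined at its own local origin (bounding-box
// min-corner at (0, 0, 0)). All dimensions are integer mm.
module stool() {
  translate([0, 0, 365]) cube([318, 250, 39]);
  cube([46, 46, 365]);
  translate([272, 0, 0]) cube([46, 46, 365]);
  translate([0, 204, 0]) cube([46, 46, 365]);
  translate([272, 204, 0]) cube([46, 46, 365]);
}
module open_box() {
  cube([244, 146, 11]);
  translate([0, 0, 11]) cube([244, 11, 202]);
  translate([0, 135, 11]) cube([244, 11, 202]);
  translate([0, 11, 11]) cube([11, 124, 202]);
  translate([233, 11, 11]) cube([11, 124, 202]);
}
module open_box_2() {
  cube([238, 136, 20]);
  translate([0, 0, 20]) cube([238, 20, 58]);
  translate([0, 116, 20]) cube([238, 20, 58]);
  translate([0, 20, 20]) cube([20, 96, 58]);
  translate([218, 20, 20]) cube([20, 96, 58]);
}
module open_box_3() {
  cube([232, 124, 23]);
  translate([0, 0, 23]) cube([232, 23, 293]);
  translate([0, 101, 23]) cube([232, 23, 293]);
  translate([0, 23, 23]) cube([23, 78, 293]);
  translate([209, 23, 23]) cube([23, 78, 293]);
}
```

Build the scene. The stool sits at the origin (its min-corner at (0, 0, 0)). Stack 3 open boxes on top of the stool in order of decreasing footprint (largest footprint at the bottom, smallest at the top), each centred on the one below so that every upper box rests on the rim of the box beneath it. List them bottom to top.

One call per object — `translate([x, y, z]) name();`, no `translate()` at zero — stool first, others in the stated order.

stool();
translate([37, 52, 404]) open_box();
translate([40, 57, 617]) open_box_2();
translate([43, 63, 695]) open_box_3();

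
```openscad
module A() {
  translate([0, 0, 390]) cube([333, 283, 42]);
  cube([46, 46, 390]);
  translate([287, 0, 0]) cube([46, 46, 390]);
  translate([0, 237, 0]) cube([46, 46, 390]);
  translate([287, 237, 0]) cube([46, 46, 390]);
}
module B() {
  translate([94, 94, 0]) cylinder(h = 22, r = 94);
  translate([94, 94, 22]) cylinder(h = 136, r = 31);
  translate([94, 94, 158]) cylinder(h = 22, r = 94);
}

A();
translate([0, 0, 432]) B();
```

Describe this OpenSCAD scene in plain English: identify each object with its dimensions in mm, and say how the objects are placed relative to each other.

A is a four-legged stool. The seat is 333×283 mm, 42 mm thick, top at z = 432 mm. It stands on four square legs, each 46×46 mm in cross-section, from z = 0 to the seat underside, each flush with a corner of the seat.

B is a spool: two coaxial disc flanges of radius 94 mm and thickness 22 mm, joined by a core cylinder of radius 31 mm and height 136 mm. The lower flange rests on z = 0 and the three cylinders share a vertical axis.

The spool is on top of the stool.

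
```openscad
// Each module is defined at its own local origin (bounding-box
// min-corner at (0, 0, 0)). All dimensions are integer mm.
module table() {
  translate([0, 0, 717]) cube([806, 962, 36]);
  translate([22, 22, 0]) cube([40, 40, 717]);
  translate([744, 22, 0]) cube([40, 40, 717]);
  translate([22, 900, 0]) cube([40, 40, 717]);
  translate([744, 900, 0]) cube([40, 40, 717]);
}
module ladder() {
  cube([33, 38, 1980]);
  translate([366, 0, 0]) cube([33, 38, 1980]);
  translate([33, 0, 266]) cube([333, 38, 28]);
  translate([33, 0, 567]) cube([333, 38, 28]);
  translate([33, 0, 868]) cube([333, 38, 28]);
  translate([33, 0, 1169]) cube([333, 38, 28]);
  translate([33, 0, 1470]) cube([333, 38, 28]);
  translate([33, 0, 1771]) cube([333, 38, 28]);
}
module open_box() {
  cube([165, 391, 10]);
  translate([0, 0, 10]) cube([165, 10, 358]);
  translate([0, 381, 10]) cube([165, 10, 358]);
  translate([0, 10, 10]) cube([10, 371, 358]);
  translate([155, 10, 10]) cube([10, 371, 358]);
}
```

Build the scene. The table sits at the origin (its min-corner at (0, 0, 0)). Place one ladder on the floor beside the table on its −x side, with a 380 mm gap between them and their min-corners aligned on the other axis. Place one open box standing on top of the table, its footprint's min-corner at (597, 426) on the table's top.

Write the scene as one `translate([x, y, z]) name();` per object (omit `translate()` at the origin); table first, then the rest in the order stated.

table();
translate([-779, 0, 0]) ladder();
translate([597, 426, 753]) open_box();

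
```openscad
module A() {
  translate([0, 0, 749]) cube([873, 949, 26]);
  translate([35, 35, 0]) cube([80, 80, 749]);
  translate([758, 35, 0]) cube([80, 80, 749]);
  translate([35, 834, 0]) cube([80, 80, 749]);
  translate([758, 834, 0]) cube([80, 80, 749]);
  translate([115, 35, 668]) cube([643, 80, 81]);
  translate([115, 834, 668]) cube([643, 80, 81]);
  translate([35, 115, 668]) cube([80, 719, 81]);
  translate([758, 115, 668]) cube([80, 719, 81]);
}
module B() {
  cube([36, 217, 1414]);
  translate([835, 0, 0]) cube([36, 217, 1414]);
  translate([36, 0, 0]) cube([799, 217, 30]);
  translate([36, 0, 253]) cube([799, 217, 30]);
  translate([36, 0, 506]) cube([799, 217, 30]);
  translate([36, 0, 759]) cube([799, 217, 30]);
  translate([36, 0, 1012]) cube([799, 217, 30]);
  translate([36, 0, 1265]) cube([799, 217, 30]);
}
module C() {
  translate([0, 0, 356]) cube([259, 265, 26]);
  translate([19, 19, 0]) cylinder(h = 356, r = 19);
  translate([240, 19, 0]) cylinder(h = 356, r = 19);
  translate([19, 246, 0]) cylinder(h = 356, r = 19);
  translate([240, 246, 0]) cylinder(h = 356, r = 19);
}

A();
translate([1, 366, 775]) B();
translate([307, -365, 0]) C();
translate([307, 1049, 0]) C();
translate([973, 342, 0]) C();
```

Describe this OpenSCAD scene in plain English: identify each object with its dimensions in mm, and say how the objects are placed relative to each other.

A is a table with a 873×949 mm rectangular top, 26 mm thick, top surface at z = 775 mm, supported by four 80×80 mm square legs, each inset 35 mm from the nearest pair of top edges, running from the floor. Four apron rails, 80 mm thick and 81 mm tall, run between adjacent legs with their top edges flush with the underside of the top and their outer faces flush with the legs' outer faces.

B is a bookshelf 871 mm wide overall, 217 mm deep and 1414 mm tall. The two sides are 36 mm thick vertical panels. 6 horizontal shelves of 30 mm thickness span between the inner faces of the sides; the lowest shelf sits on the floor and shelves are stacked with a clear vertical gap of 223 mm between each pair.

C is a four-legged stool. The seat is 259×265 mm, 26 mm thick, top at z = 382 mm. It stands on four round legs, each 38 mm in diameter, from z = 0 to the seat underside, each leg's axis is inset half a diameter from the nearest pair of seat edges (so the leg's bounding box is flush with the corner).

The bookshelf is on top of the table, centred. Three stools sit around the table at the −y, +y, +x sides.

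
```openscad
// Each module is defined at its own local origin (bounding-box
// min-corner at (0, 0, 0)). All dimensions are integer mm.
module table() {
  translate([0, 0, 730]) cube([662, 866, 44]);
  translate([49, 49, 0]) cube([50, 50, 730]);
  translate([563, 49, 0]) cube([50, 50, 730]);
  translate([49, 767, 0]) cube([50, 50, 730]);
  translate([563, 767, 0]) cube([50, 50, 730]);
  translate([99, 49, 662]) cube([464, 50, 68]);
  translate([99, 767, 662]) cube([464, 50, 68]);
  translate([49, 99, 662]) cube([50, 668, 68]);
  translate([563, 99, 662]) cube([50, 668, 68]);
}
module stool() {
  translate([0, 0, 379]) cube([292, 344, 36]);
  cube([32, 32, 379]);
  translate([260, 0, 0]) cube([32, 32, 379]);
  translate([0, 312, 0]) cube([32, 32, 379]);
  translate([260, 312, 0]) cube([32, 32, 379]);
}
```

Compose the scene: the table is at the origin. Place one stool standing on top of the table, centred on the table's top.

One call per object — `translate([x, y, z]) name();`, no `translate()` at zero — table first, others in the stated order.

table();
translate([185, 261, 774]) stool();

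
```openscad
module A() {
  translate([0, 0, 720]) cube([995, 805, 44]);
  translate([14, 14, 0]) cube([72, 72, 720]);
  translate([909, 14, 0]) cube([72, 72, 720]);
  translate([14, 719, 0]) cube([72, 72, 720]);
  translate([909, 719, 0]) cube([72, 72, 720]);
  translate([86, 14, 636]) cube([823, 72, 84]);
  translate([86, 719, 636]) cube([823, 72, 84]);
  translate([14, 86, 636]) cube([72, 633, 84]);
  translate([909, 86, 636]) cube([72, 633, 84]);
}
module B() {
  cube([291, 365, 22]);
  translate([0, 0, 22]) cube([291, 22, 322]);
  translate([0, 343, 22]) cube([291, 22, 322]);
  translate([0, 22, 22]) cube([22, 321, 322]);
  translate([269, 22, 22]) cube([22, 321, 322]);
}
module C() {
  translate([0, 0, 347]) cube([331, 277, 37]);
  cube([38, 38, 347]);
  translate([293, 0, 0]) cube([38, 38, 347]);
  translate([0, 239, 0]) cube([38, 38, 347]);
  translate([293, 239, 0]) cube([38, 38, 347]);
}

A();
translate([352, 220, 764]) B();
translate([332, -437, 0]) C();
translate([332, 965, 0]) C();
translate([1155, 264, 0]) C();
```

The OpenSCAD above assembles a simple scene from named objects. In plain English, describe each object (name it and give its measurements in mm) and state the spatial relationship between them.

A is a table with a 995×805 mm rectangular top, 44 mm thick, top surface at z = 764 mm, supported by four 72×72 mm square legs, each inset 14 mm from the nearest pair of top edges, running from the floor. Four apron rails, 72 mm thick and 84 mm tall, run between adjacent legs with their top edges flush with the underside of the top and their outer faces flush with the legs' outer faces.

B is an open storage box with external size 291×365×344 mm and wall thickness 22 mm (the base is also 22 mm thick). The base covers the whole footprint; the four walls stand on the base, with the y-facing walls full-width and the x-facing walls fitting between their inner faces.

C is a four-legged stool. The seat is a 331×277×37 mm slab whose top surface is at z = 384 mm; four square legs, each 38×38 mm in cross-section, run from the floor (z = 0) to the underside of the seat, each flush with a corner of the seat.

The open box is on top of the table, centred. Three stools sit around the table at the −y, +y, +x sides.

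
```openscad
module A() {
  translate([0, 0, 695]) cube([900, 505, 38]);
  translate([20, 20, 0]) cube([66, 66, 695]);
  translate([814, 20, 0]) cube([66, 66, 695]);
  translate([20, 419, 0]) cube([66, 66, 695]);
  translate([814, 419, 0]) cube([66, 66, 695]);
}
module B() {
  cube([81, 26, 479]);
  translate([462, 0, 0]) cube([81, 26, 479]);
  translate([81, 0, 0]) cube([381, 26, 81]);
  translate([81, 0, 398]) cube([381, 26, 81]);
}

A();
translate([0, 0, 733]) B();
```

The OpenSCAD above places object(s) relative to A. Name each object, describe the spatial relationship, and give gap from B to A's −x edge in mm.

The picture frame's min-x is at 0; the table's min-x is 0; gap = 0 mm.

A is a table. B is a picture frame. The picture frame is on top of the table. The gap from the picture frame to the table's −x edge is 0 mm.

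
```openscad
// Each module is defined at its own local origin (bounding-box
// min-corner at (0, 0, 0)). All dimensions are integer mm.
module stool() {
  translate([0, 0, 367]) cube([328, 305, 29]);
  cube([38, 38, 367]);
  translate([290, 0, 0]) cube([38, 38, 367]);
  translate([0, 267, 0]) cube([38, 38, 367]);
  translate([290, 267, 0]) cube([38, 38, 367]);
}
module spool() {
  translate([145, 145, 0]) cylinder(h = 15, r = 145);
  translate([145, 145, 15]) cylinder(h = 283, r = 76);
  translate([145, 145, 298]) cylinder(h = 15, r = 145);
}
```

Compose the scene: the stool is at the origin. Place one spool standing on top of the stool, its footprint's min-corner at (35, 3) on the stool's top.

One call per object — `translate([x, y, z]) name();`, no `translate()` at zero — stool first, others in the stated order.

stool();
translate([35, 3, 396]) spool();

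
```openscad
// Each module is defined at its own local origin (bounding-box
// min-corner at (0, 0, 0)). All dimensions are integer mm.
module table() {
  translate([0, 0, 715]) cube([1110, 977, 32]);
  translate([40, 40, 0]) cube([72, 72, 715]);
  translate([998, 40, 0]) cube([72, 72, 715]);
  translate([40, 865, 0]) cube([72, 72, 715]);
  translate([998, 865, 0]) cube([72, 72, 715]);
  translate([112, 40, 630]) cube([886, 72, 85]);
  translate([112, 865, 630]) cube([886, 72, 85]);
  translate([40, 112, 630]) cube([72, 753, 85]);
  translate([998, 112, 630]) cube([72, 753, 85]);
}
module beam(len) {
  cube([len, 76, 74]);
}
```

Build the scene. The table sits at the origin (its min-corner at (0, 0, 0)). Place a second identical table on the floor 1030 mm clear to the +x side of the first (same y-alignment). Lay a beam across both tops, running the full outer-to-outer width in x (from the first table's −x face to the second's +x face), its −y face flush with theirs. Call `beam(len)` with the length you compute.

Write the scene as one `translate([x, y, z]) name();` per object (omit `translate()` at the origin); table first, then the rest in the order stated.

table();
translate([2140, 0, 0]) table();
translate([0, 0, 747]) beam(3250);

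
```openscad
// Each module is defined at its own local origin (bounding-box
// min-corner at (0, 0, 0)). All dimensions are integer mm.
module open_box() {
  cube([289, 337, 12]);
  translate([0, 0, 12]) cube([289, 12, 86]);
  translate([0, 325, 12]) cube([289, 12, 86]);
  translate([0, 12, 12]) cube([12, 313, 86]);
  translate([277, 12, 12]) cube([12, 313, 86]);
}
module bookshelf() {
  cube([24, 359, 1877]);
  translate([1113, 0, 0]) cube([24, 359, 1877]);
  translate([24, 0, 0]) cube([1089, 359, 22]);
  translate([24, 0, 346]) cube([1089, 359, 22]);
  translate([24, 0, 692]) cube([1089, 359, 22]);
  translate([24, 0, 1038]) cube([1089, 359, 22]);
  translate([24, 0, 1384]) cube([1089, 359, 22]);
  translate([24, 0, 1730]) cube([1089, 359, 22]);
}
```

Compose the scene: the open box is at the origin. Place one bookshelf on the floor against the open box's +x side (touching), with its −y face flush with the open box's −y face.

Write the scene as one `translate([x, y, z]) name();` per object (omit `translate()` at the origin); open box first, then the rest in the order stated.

open_box();
translate([289, 0, 0]) bookshelf();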